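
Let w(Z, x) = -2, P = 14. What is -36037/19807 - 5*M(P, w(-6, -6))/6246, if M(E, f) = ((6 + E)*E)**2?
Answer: -3994715551/61857261 ≈ -64.580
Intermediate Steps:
M(E, f) = E**2*(6 + E)**2 (M(E, f) = (E*(6 + E))**2 = E**2*(6 + E)**2)
-36037/19807 - 5*M(P, w(-6, -6))/6246 = -36037/19807 - 5*14**2*(6 + 14)**2/6246 = -36037*1/19807 - 980*20**2*(1/6246) = -36037/19807 - 980*400*(1/6246) = -36037/19807 - 5*78400*(1/6246) = -36037/19807 - 392000*1/6246 = -36037/19807 - 196000/3123 = -3994715551/61857261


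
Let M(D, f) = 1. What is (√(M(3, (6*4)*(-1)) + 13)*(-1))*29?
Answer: -29*√14 ≈ -108.51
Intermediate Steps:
(√(M(3, (6*4)*(-1)) + 13)*(-1))*29 = (√(1 + 13)*(-1))*29 = (√14*(-1))*29 = -√14*29 = -29*√14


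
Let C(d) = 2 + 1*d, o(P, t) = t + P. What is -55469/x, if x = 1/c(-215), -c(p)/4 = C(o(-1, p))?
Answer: -47481464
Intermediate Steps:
o(P, t) = P + t
C(d) = 2 + d
c(p) = -4 - 4*p (c(p) = -4*(2 + (-1 + p)) = -4*(1 + p) = -4 - 4*p)
x = 1/856 (x = 1/(-4 - 4*(-215)) = 1/(-4 + 860) = 1/856 ≈ 0.0011682)
-55469/x = -55469/1/856 = -55469*856 = -47481464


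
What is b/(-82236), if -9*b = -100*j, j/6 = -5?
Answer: 250/61677 ≈ 0.0040534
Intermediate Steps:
j = -30 (j = 6*(-5) = -30)
b = -1000/3 (b = -(-100)*(-30)/9 = -1/9*3000 = -1000/3 ≈ -333.33)
b/(-82236) = -1000/3/(-82236) = -1000/3*(-1/82236) = 250/61677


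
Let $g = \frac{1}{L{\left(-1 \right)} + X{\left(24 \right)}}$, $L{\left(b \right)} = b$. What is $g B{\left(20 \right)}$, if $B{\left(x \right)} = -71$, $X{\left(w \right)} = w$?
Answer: $- \frac{71}{23} \approx -3.087$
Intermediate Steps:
$g = \frac{1}{23}$ ($g = \frac{1}{-1 + 24} = \frac{1}{23} \approx 0.043478$)
$g B{\left(20 \right)} = \frac{1}{23} \left(-71\right) = - \frac{71}{23}$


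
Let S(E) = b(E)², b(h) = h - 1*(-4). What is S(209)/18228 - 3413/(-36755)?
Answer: 576583253/223323380 ≈ 2.5818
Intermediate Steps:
b(h) = 4 + h (b(h) = h + 4 = 4 + h)
S(E) = (4 + E)²
S(209)/18228 - 3413/(-36755) = (4 + 209)²/18228 - 3413/(-36755) = 213²*(1/18228) - 3413*(-1/36755) = 45369*(1/18228) + 3413/36755 = 15123/6076 + 3413/36755 = 576583253/223323380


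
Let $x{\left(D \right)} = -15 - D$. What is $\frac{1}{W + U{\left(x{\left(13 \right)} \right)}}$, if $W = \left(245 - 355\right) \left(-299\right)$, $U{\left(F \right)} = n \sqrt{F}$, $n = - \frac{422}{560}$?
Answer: $\frac{92092000}{3028905924521} + \frac{4220 i \sqrt{7}}{3028905924521} \approx 3.0404 \cdot 10^{-5} + 3.6862 \cdot 10^{-9} i$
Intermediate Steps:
$n = - \frac{211}{280}$ ($n = \left(-422\right) \frac{1}{560} = - \frac{211}{280} \approx -0.75357$)
$U{\left(F \right)} = - \frac{211 \sqrt{F}}{280}$
$W = 32890$ ($W = \left(-110\right) \left(-299\right) = 32890$)
$\frac{1}{W + U{\left(x{\left(13 \right)} \right)}} = \frac{1}{32890 - \frac{211 \sqrt{-15 - 13}}{280}} = \frac{1}{32890 - \frac{211 \sqrt{-28}}{280}} = \frac{1}{32890 - \frac{211 \cdot 2 i \sqrt{7}}{280}} = \frac{1}{32890 - \frac{211 i \sqrt{7}}{140}}$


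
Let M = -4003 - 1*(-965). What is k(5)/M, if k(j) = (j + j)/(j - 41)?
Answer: 5/54684 ≈ 9.1434e-5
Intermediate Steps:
M = -3038 (M = -4003 + 965 = -3038)
k(j) = 2*j/(-41 + j) (k(j) = (2*j)/(-41 + j) = 2*j/(-41 + j))
k(5)/M = (2*5/(-41 + 5))/(-3038) = (2*5/(-36))*(-1/3038) = (2*5*(-1/36))*(-1/3038) = -5/18*(-1/3038) = 5/54684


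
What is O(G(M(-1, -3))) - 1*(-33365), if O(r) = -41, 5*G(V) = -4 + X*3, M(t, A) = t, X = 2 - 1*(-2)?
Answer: 33324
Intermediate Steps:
X = 4 (X = 2 + 2 = 4)
G(V) = 8/5 (G(V) = (-4 + 4*3)/5 = (-4 + 12)/5 = (1/5)*8 = 8/5)
O(G(M(-1, -3))) - 1*(-33365) = -41 - 1*(-33365) = -41 + 33365 = 33324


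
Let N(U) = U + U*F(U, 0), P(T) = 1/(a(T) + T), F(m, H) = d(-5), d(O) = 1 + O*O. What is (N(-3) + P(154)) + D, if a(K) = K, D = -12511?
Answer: -3878335/308 ≈ -12592.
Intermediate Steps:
d(O) = 1 + O²
F(m, H) = 26 (F(m, H) = 1 + (-5)² = 1 + 25 = 26)
P(T) = 1/(2*T) (P(T) = 1/(T + T) = 1/(2*T))
N(U) = 27*U (N(U) = U + U*26 = U + 26*U = 27*U)
(N(-3) + P(154)) + D = (27*(-3) + (½)/154) - 12511 = (-81 + (½)*(1/154)) - 12511 = (-81 + 1/308) - 12511 = -24947/308 - 12511 = -3878335/308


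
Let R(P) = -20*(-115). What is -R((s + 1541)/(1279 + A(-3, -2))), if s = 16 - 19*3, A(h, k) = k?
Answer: -2300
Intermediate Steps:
s = -41 (s = 16 - 57 = -41)
R(P) = 2300
-R((s + 1541)/(1279 + A(-3, -2))) = -1*2300 = -2300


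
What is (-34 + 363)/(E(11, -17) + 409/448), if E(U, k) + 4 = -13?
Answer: -147392/7207 ≈ -20.451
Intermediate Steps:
E(U, k) = -17 (E(U, k) = -4 - 13 = -17)
(-34 + 363)/(E(11, -17) + 409/448) = (-34 + 363)/(-17 + 409/448) = 329/(-17 + 409*(1/448)) = 329/(-17 + 409/448) = 329/(-7207/448) = 329*(-448/7207) = -147392/7207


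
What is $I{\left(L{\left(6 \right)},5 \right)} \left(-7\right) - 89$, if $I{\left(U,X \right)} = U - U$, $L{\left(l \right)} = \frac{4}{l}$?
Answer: $-89$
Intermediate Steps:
$I{\left(U,X \right)} = 0$
$I{\left(L{\left(6 \right)},5 \right)} \left(-7\right) - 89 = 0 \left(-7\right) - 89 = 0 - 89 = -89$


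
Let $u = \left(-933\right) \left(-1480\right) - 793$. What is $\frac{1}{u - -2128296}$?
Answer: $\frac{1}{3508343} \approx 2.8503 \cdot 10^{-7}$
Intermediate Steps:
$u = 1380047$ ($u = 1380840 - 793 = 1380047$)
$\frac{1}{u - -2128296} = \frac{1}{1380047 - -2128296} = \frac{1}{1380047 + 2128296} = \frac{1}{3508343}$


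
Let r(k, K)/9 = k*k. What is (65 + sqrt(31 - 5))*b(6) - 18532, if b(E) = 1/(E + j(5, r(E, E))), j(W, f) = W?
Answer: -203787/11 + sqrt(26)/11 ≈ -18526.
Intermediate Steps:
r(k, K) = 9*k**2 (r(k, K) = 9*(k*k) = 9*k**2)
b(E) = 1/(5 + E) (b(E) = 1/(E + 5) = 1/(5 + E))
(65 + sqrt(31 - 5))*b(6) - 18532 = (65 + sqrt(31 - 5))/(5 + 6) - 18532 = (65 + sqrt(26))/11 - 18532 = (65 + sqrt(26))*(1/11) - 18532 = (65/11 + sqrt(26)/11) - 18532 = -203787/11 + sqrt(26)/11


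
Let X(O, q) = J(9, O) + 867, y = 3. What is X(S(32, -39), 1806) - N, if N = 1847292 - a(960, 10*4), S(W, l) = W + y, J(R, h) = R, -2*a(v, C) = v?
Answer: -1846896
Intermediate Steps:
a(v, C) = -v/2
S(W, l) = 3 + W (S(W, l) = W + 3 = 3 + W)
X(O, q) = 876 (X(O, q) = 9 + 867 = 876)
N = 1847772 (N = 1847292 - (-1)*960/2 = 1847292 - 1*(-480) = 1847292 + 480 = 1847772)
X(S(32, -39), 1806) - N = 876 - 1*1847772 = 876 - 1847772 = -1846896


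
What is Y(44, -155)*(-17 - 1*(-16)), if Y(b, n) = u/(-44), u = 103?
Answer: 103/44 ≈ 2.3409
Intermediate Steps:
Y(b, n) = -103/44 (Y(b, n) = 103/(-44) = 103*(-1/44) = -103/44)
Y(44, -155)*(-17 - 1*(-16)) = -103*(-17 - 1*(-16))/44 = -103*(-17 + 16)/44 = -103/44*(-1) = 103/44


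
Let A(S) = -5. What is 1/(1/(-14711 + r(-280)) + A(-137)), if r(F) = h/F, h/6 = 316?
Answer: -515122/2575645 ≈ -0.20000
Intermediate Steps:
h = 1896 (h = 6*316 = 1896)
r(F) = 1896/F
1/(1/(-14711 + r(-280)) + A(-137)) = 1/(1/(-14711 + 1896/(-280)) - 5) = 1/(1/(-14711 + 1896*(-1/280)) - 5) = 1/(1/(-14711 - 237/35) - 5) = 1/(1/(-515122/35) - 5) = 1/(-35/515122 - 5) = 1/(-2575645/515122) = -515122/2575645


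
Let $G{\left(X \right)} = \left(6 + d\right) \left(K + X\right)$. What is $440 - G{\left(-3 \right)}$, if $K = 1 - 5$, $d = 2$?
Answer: $496$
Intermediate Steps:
$K = -4$
$G{\left(X \right)} = -32 + 8 X$ ($G{\left(X \right)} = \left(6 + 2\right) \left(-4 + X\right) = 8 \left(-4 + X\right) = -32 + 8 X$)
$440 - G{\left(-3 \right)} = 440 - \left(-32 + 8 \left(-3\right)\right) = 440 - \left(-32 - 24\right) = 440 - -56 = 440 + 56 = 496$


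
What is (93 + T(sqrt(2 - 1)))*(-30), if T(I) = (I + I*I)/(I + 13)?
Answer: -19560/7 ≈ -2794.3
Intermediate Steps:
T(I) = (I + I**2)/(13 + I)
(93 + T(sqrt(2 - 1)))*(-30) = (93 + sqrt(2 - 1)*(1 + sqrt(2 - 1))/(13 + sqrt(2 - 1)))*(-30) = (93 + sqrt(1)*(1 + sqrt(1))/(13 + sqrt(1)))*(-30) = (93 + 1*(1 + 1)/(13 + 1))*(-30) = (93 + 1*2/14)*(-30) = (93 + 1*(1/14)*2)*(-30) = (93 + 1/7)*(-30) = (652/7)*(-30) = -19560/7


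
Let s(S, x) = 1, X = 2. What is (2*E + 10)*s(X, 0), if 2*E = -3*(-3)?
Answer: 19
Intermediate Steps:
E = 9/2 (E = (-3*(-3))/2 = (1/2)*9 = 9/2 ≈ 4.5000)
(2*E + 10)*s(X, 0) = (2*(9/2) + 10)*1 = (9 + 10)*1 = 19*1 = 19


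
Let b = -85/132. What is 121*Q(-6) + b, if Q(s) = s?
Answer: -95917/132 ≈ -726.64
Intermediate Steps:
b = -85/132 (b = -85*1/132 = -85/132 ≈ -0.64394)
121*Q(-6) + b = 121*(-6) - 85/132 = -726 - 85/132 = -95917/132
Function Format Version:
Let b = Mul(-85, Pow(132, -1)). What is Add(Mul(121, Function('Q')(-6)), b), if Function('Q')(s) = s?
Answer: Rational(-95917, 132) ≈ -726.64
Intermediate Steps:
b = Rational(-85, 132) (b = Mul(-85, Rational(1, 132)) = Rational(-85, 132) ≈ -0.64394)
Add(Mul(121, Function('Q')(-6)), b) = Add(Mul(121, -6), Rational(-85, 132)) = Add(-726, Rational(-85, 132)) = Rational(-95917, 132)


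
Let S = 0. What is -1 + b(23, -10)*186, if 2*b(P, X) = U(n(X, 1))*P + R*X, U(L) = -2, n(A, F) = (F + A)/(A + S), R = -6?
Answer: 1301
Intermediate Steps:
n(A, F) = (A + F)/A (n(A, F) = (F + A)/(A + 0) = (A + F)/A)
b(P, X) = -P - 3*X (b(P, X) = (-2*P - 6*X)/2 = (-6*X - 2*P)/2 = -P - 3*X)
-1 + b(23, -10)*186 = -1 + (-1*23 - 3*(-10))*186 = -1 + (-23 + 30)*186 = -1 + 7*186 = -1 + 1302 = 1301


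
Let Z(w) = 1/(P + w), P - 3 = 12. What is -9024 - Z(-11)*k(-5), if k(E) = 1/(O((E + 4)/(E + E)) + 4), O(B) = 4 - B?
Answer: -1425797/158 ≈ -9024.0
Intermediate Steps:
P = 15 (P = 3 + 12 = 15)
k(E) = 1/(8 - (4 + E)/(2*E)) (k(E) = 1/((4 - (E + 4)/(E + E)) + 4) = 1/((4 - (4 + E)/(2*E)) + 4) = 1/(8 - (4 + E)/(2*E)))
Z(w) = 1/(15 + w)
-9024 - Z(-11)*k(-5) = -9024 - 2*(-5)/(-4 + 15*(-5))/(15 - 11) = -9024 - 2*(-5)/(-4 - 75)/4 = -9024 - 2*(-5)/(-79)/4 = -9024 - 2*(-5)*(-1/79)/4 = -9024 - 10/(4*79) = -9024 - 1*5/158 = -9024 - 5/158 = -1425797/158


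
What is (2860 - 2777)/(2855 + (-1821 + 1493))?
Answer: 83/2527 ≈ 0.032845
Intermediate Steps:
(2860 - 2777)/(2855 + (-1821 + 1493)) = 83/(2855 - 328) = 83/2527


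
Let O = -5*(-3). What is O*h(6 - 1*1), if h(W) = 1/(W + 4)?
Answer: 5/3 ≈ 1.6667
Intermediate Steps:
O = 15
h(W) = 1/(4 + W)
O*h(6 - 1*1) = 15/(4 + (6 - 1*1)) = 15/(4 + (6 - 1)) = 15/(4 + 5) = 15/9 = 15*(1/9) = 5/3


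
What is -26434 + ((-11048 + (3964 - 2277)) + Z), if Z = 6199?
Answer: -29596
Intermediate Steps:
-26434 + ((-11048 + (3964 - 2277)) + Z) = -26434 + ((-11048 + (3964 - 2277)) + 6199) = -26434 + ((-11048 + 1687) + 6199) = -26434 + (-9361 + 6199) = -26434 - 3162 = -29596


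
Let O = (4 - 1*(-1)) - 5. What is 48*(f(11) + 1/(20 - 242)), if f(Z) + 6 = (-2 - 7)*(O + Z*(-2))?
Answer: 340984/37 ≈ 9215.8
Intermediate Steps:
O = 0 (O = (4 + 1) - 5 = 5 - 5 = 0)
f(Z) = -6 + 18*Z (f(Z) = -6 + (-2 - 7)*(0 + Z*(-2)) = -6 - 9*(0 - 2*Z) = -6 - (-18)*Z = -6 + 18*Z)
48*(f(11) + 1/(20 - 242)) = 48*((-6 + 18*11) + 1/(20 - 242)) = 48*((-6 + 198) + 1/(-222)) = 48*(192 - 1/222) = 48*(42623/222) = 340984/37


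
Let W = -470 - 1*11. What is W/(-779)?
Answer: 481/779 ≈ 0.61746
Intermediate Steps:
W = -481 (W = -470 - 11 = -481)
W/(-779) = -481/(-779) = -481*(-1/779) = 481/779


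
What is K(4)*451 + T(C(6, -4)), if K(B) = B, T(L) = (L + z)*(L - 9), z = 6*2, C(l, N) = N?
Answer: 1700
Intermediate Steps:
z = 12
T(L) = (-9 + L)*(12 + L) (T(L) = (L + 12)*(L - 9) = (12 + L)*(-9 + L) = (-9 + L)*(12 + L))
K(4)*451 + T(C(6, -4)) = 4*451 + (-108 + (-4)² + 3*(-4)) = 1804 + (-108 + 16 - 12) = 1804 - 104 = 1700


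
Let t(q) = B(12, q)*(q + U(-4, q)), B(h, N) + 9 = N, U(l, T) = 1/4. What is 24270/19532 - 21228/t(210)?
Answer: 14046689/18975338 ≈ 0.74026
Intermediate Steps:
U(l, T) = ¼
B(h, N) = -9 + N
t(q) = (-9 + q)*(¼ + q) (t(q) = (-9 + q)*(q + ¼) = (-9 + q)*(¼ + q))
24270/19532 - 21228/t(210) = 24270/19532 - 21228*4/((1 + 4*210)*(-9 + 210)) = 24270*(1/19532) - 21228*4/(201*(1 + 840)) = 12135/9766 - 21228/((¼)*841*201) = 12135/9766 - 21228/169041/4 = 12135/9766 - 21228*4/169041 = 12135/9766 - 976/1943 = 14046689/18975338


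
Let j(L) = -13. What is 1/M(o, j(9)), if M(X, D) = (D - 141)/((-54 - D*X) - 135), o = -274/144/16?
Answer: 219509/177408 ≈ 1.2373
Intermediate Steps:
o = -137/1152 (o = -274*1/144*(1/16) = -137/72*1/16 = -137/1152 ≈ -0.11892)
M(X, D) = (-141 + D)/(-189 - D*X) (M(X, D) = (-141 + D)/((-54 - D*X) - 135) = (-141 + D)/(-189 - D*X))
1/M(o, j(9)) = 1/((141 - 1*(-13))/(189 - 13*(-137/1152))) = 1/((141 + 13)/(189 + 1781/1152)) = 1/(154/(219509/1152)) = 1/((1152/219509)*154) = 1/(177408/219509) = 219509/177408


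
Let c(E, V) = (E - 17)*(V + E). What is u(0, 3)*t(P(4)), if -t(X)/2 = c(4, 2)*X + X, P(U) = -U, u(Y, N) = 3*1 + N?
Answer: -3696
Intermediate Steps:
u(Y, N) = 3 + N
c(E, V) = (-17 + E)*(E + V)
t(X) = 154*X (t(X) = -2*((4² - 17*4 - 17*2 + 4*2)*X + X) = -2*((16 - 68 - 34 + 8)*X + X) = -2*(-78*X + X) = -(-154)*X = 154*X)
u(0, 3)*t(P(4)) = (3 + 3)*(154*(-1*4)) = 6*(154*(-4)) = 6*(-616) = -3696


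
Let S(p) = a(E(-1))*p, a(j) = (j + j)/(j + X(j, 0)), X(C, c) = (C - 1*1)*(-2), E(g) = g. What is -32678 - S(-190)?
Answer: -98414/3 ≈ -32805.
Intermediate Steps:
X(C, c) = 2 - 2*C (X(C, c) = (C - 1)*(-2) = (-1 + C)*(-2) = 2 - 2*C)
a(j) = 2*j/(2 - j) (a(j) = (j + j)/(j + (2 - 2*j)) = (2*j)/(2 - j) = 2*j/(2 - j))
S(p) = -2*p/3 (S(p) = (2*(-1)/(2 - 1*(-1)))*p = (2*(-1)/(2 + 1))*p = (2*(-1)/3)*p = (2*(-1)*(1/3))*p = -2*p/3)
-32678 - S(-190) = -32678 - (-2)*(-190)/3 = -32678 - 1*380/3 = -32678 - 380/3 = -98414/3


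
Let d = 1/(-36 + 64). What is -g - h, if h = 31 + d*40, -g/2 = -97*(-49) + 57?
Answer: 67113/7 ≈ 9587.6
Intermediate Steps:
g = -9620 (g = -2*(-97*(-49) + 57) = -2*(4753 + 57) = -2*4810 = -9620)
d = 1/28 ≈ 0.035714
h = 227/7 (h = 31 + (1/28)*40 = 31 + 10/7 = 227/7 ≈ 32.429)
-g - h = -1*(-9620) - 1*227/7 = 9620 - 227/7 = 67113/7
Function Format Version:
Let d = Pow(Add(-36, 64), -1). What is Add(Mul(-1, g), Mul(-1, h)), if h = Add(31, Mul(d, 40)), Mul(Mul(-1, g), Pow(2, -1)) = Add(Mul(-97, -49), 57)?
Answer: Rational(67113, 7) ≈ 9587.6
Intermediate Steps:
g = -9620 (g = Mul(-2, Add(Mul(-97, -49), 57)) = Mul(-2, Add(4753, 57)) = Mul(-2, 4810) = -9620)
d = Rational(1, 28) (d = Pow(28, -1) = Rational(1, 28) ≈ 0.035714)
h = Rational(227, 7) (h = Add(31, Mul(Rational(1, 28), 40)) = Add(31, Rational(10, 7)) = Rational(227, 7) ≈ 32.429)
Add(Mul(-1, g), Mul(-1, h)) = Add(Mul(-1, -9620), Mul(-1, Rational(227, 7))) = Add(9620, Rational(-227, 7)) = Rational(67113, 7)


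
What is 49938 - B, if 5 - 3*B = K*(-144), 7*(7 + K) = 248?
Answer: 1020007/21 ≈ 48572.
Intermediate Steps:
K = 199/7 (K = -7 + (1/7)*248 = -7 + 248/7 = 199/7 ≈ 28.429)
B = 28691/21 (B = 5/3 - 199*(-144)/21 = 5/3 - 1/3*(-28656/7) = 5/3 + 9552/7 = 28691/21 ≈ 1366.2)
49938 - B = 49938 - 1*28691/21 = 49938 - 28691/21 = 1020007/21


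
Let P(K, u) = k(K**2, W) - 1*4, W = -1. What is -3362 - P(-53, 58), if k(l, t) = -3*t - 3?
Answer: -3358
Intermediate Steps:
k(l, t) = -3 - 3*t
P(K, u) = -4 (P(K, u) = (-3 - 3*(-1)) - 1*4 = (-3 + 3) - 4 = 0 - 4 = -4)
-3362 - P(-53, 58) = -3362 - 1*(-4) = -3362 + 4 = -3358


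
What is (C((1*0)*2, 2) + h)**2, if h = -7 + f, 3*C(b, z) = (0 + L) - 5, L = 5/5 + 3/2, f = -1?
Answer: 2809/36 ≈ 78.028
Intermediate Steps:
L = 5/2 (L = 5*(1/5) + 3*(1/2) = 1 + 3/2 = 5/2 ≈ 2.5000)
C(b, z) = -5/6 (C(b, z) = ((0 + 5/2) - 5)/3 = (5/2 - 5)/3 = (1/3)*(-5/2) = -5/6)
h = -8 (h = -7 - 1 = -8)
(C((1*0)*2, 2) + h)**2 = (-5/6 - 8)**2 = (-53/6)**2 = 2809/36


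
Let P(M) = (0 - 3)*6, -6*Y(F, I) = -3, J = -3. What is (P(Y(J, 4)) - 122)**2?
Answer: 19600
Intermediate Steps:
Y(F, I) = 1/2 (Y(F, I) = -1/6*(-3) = 1/2)
P(M) = -18 (P(M) = -3*6 = -18)
(P(Y(J, 4)) - 122)**2 = (-18 - 122)**2 = (-140)**2 = 19600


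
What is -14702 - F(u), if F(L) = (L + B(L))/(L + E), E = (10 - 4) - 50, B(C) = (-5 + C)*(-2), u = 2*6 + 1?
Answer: -455765/31 ≈ -14702.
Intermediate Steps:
u = 13 (u = 12 + 1 = 13)
B(C) = 10 - 2*C
E = -44 (E = 6 - 50 = -44)
F(L) = (10 - L)/(-44 + L) (F(L) = (L + (10 - 2*L))/(L - 44) = (10 - L)/(-44 + L))
-14702 - F(u) = -14702 - (10 - 1*13)/(-44 + 13) = -14702 - (10 - 13)/(-31) = -14702 - (-1)*(-3)/31 = -14702 - 1*3/31 = -14702 - 3/31 = -455765/31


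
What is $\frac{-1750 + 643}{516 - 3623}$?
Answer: $\frac{1107}{3107} \approx 0.35629$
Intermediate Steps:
$\frac{-1750 + 643}{516 - 3623} = - \frac{1107}{-3107} = \left(-1107\right) \left(- \frac{1}{3107}\right) = \frac{1107}{3107}$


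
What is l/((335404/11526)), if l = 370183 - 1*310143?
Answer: 173005260/83851 ≈ 2063.2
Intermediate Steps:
l = 60040 (l = 370183 - 310143 = 60040)
l/((335404/11526)) = 60040/((335404/11526)) = 60040/((335404*(1/11526))) = 60040/(167702/5763) = 60040*(5763/167702) = 173005260/83851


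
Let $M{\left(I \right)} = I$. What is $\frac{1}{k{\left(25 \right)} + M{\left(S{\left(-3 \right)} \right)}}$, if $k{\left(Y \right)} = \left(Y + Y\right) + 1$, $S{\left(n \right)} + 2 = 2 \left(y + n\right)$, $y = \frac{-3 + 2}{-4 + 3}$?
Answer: $\frac{1}{45} \approx 0.022222$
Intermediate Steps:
$y = 1$ ($y = - \frac{1}{-1} = \left(-1\right) \left(-1\right) = 1$)
$S{\left(n \right)} = 2 n$ ($S{\left(n \right)} = -2 + 2 \left(1 + n\right) = -2 + \left(2 + 2 n\right) = 2 n$)
$k{\left(Y \right)} = 1 + 2 Y$ ($k{\left(Y \right)} = 2 Y + 1 = 1 + 2 Y$)
$\frac{1}{k{\left(25 \right)} + M{\left(S{\left(-3 \right)} \right)}} = \frac{1}{\left(1 + 2 \cdot 25\right) + 2 \left(-3\right)} = \frac{1}{\left(1 + 50\right) - 6} = \frac{1}{51 - 6} = \frac{1}{45}$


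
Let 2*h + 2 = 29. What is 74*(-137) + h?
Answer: -20249/2 ≈ -10125.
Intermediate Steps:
h = 27/2 (h = -1 + (½)*29 = -1 + 29/2 = 27/2 ≈ 13.500)
74*(-137) + h = 74*(-137) + 27/2 = -10138 + 27/2 = -20249/2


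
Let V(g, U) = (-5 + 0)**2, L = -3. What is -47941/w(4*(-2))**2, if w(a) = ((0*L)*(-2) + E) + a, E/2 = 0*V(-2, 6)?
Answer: -47941/64 ≈ -749.08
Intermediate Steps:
V(g, U) = 25 (V(g, U) = (-5)**2 = 25)
E = 0 (E = 2*(0*25) = 2*0 = 0)
w(a) = a (w(a) = ((0*(-3))*(-2) + 0) + a = (0*(-2) + 0) + a = (0 + 0) + a = 0 + a = a)
-47941/w(4*(-2))**2 = -47941/((4*(-2))**2) = -47941/((-8)**2) = -47941/64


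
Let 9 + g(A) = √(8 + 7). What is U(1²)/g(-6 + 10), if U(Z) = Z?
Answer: -3/22 - √15/66 ≈ -0.19505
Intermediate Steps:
g(A) = -9 + √15 (g(A) = -9 + √(8 + 7) = -9 + √15)
U(1²)/g(-6 + 10) = 1²/(-9 + √15) = 1/(-9 + √15)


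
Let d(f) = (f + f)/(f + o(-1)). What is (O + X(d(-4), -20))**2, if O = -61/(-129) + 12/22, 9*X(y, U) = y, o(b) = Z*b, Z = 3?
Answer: 1164788641/887980401 ≈ 1.3117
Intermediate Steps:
o(b) = 3*b
d(f) = 2*f/(-3 + f) (d(f) = (f + f)/(f + 3*(-1)) = (2*f)/(f - 3) = (2*f)/(-3 + f) = 2*f/(-3 + f))
X(y, U) = y/9
O = 1445/1419 (O = -61*(-1/129) + 12*(1/22) = 61/129 + 6/11 = 1445/1419 ≈ 1.0183)
(O + X(d(-4), -20))**2 = (1445/1419 + (2*(-4)/(-3 - 4))/9)**2 = (1445/1419 + (2*(-4)/(-7))/9)**2 = (1445/1419 + (2*(-4)*(-1/7))/9)**2 = (1445/1419 + (1/9)*(8/7))**2 = (1445/1419 + 8/63)**2 = (34129/29799)**2 = 1164788641/887980401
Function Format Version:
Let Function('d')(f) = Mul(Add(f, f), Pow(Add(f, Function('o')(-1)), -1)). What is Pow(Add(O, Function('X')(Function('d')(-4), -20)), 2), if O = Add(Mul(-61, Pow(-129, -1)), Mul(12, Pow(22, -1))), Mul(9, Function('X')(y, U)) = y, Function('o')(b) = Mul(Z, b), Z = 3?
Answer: Rational(1164788641, 887980401) ≈ 1.3117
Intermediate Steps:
Function('o')(b) = Mul(3, b)
Function('d')(f) = Mul(2, f, Pow(Add(-3, f), -1)) (Function('d')(f) = Mul(Add(f, f), Pow(Add(f, Mul(3, -1)), -1)) = Mul(Mul(2, f), Pow(Add(f, -3), -1)) = Mul(Mul(2, f), Pow(Add(-3, f), -1)) = Mul(2, f, Pow(Add(-3, f), -1)))
Function('X')(y, U) = Mul(Rational(1, 9), y)
O = Rational(1445, 1419) (O = Add(Mul(-61, Rational(-1, 129)), Mul(12, Rational(1, 22))) = Add(Rational(61, 129), Rational(6, 11)) = Rational(1445, 1419) ≈ 1.0183)
Pow(Add(O, Function('X')(Function('d')(-4), -20)), 2) = Pow(Add(Rational(1445, 1419), Mul(Rational(1, 9), Mul(2, -4, Pow(Add(-3, -4), -1)))), 2) = Pow(Add(Rational(1445, 1419), Mul(Rational(1, 9), Mul(2, -4, Pow(-7, -1)))), 2) = Pow(Add(Rational(1445, 1419), Mul(Rational(1, 9), Mul(2, -4, Rational(-1, 7)))), 2) = Pow(Add(Rational(1445, 1419), Mul(Rational(1, 9), Rational(8, 7))), 2) = Pow(Add(Rational(1445, 1419), Rational(8, 63)), 2) = Pow(Rational(34129, 29799), 2) = Rational(1164788641, 887980401)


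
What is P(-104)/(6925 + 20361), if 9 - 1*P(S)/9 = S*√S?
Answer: 81/27286 + 936*I*√26/13643 ≈ 0.0029686 + 0.34983*I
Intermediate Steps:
P(S) = 81 - 9*S^(3/2) (P(S) = 81 - 9*S*√S = 81 - 9*S^(3/2))
P(-104)/(6925 + 20361) = (81 - (-1872)*I*√26)/(6925 + 20361) = (81 - (-1872)*I*√26)/27286 = (81 + 1872*I*√26)*(1/27286) = 81/27286 + 936*I*√26/13643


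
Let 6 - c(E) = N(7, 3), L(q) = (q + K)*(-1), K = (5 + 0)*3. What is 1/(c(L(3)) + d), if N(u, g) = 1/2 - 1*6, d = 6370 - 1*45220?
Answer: -2/77677 ≈ -2.5748e-5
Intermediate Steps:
d = -38850 (d = 6370 - 45220 = -38850)
K = 15 (K = 5*3 = 15)
L(q) = -15 - q (L(q) = (q + 15)*(-1) = (15 + q)*(-1) = -15 - q)
N(u, g) = -11/2 (N(u, g) = ½ - 6 = -11/2)
c(E) = 23/2 (c(E) = 6 - 1*(-11/2) = 6 + 11/2 = 23/2)
1/(c(L(3)) + d) = 1/(23/2 - 38850) = 1/(-77677/2) = -2/77677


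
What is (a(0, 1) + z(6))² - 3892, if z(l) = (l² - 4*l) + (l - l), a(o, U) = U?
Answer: -3723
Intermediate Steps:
z(l) = l² - 4*l (z(l) = (l² - 4*l) + 0 = l² - 4*l)
(a(0, 1) + z(6))² - 3892 = (1 + 6*(-4 + 6))² - 3892 = (1 + 6*2)² - 3892 = (1 + 12)² - 3892 = 13² - 3892 = 169 - 3892 = -3723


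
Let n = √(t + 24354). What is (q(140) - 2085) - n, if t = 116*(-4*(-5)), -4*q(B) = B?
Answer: -2120 - √26674 ≈ -2283.3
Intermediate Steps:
q(B) = -B/4
t = 2320 (t = 116*20 = 2320)
n = √26674 (n = √(2320 + 24354) = √26674 ≈ 163.32)
(q(140) - 2085) - n = (-¼*140 - 2085) - √26674 = (-35 - 2085) - √26674 = -2120 - √26674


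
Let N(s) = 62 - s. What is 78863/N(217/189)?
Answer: 2129301/1643 ≈ 1296.0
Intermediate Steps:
78863/N(217/189) = 78863/(62 - 217/189) = 78863/(62 - 1*31/27) = 78863/(62 - 31/27) = 78863/(1643/27) = 78863*(27/1643) = 2129301/1643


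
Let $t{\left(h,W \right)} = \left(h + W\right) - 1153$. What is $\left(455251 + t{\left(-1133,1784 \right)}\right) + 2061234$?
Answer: $2515983$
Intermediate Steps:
$t{\left(h,W \right)} = -1153 + W + h$ ($t{\left(h,W \right)} = \left(W + h\right) - 1153 = -1153 + W + h$)
$\left(455251 + t{\left(-1133,1784 \right)}\right) + 2061234 = \left(455251 - 502\right) + 2061234 = 454749 + 2061234 = 2515983$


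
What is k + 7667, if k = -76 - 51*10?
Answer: 7081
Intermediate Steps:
k = -586 (k = -76 - 510 = -586)
k + 7667 = -586 + 7667 = 7081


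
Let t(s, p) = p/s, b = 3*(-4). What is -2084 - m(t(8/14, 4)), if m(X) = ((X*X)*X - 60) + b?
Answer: -2355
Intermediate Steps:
b = -12
m(X) = -72 + X**3 (m(X) = ((X*X)*X - 60) - 12 = (X**2*X - 60) - 12 = (X**3 - 60) - 12 = (-60 + X**3) - 12 = -72 + X**3)
-2084 - m(t(8/14, 4)) = -2084 - (-72 + (4/((8/14)))**3) = -2084 - (-72 + (4/((8*(1/14))))**3) = -2084 - (-72 + (4/(4/7))**3) = -2084 - (-72 + (4*(7/4))**3) = -2084 - (-72 + 7**3) = -2084 - (-72 + 343) = -2084 - 1*271 = -2084 - 271 = -2355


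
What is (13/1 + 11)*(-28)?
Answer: -672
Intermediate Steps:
(13/1 + 11)*(-28) = (13*1 + 11)*(-28) = (13 + 11)*(-28) = 24*(-28) = -672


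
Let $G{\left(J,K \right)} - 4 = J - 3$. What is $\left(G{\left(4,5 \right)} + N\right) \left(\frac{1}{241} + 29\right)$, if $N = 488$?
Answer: $\frac{3446070}{241} \approx 14299.0$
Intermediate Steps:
$G{\left(J,K \right)} = 1 + J$ ($G{\left(J,K \right)} = 4 + \left(J - 3\right) = 4 + \left(-3 + J\right) = 1 + J$)
$\left(G{\left(4,5 \right)} + N\right) \left(\frac{1}{241} + 29\right) = \left(\left(1 + 4\right) + 488\right) \left(\frac{1}{241} + 29\right) = \left(5 + 488\right) \left(\frac{1}{241} + 29\right) = 493 \cdot \frac{6990}{241} = \frac{3446070}{241}$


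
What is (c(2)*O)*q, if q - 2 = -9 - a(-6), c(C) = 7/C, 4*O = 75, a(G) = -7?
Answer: 0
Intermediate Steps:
O = 75/4 (O = (¼)*75 = 75/4 ≈ 18.750)
q = 0 (q = 2 + (-9 - 1*(-7)) = 2 + (-9 + 7) = 2 - 2 = 0)
(c(2)*O)*q = ((7/2)*(75/4))*0 = (525/8)*0 = 0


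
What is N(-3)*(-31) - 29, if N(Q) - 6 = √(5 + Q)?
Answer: -215 - 31*√2 ≈ -258.84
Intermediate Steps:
N(Q) = 6 + √(5 + Q)
N(-3)*(-31) - 29 = (6 + √(5 - 3))*(-31) - 29 = (6 + √2)*(-31) - 29 = (-186 - 31*√2) - 29 = -215 - 31*√2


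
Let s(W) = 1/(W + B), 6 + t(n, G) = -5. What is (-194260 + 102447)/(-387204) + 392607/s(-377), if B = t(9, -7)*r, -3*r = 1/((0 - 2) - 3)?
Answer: -287113219104751/1936020 ≈ -1.4830e+8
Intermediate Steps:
t(n, G) = -11 (t(n, G) = -6 - 5 = -11)
r = 1/15 (r = -1/(3*((0 - 2) - 3)) = -1/(3*(-2 - 3)) = -1/3/(-5) = -1/3*(-1/5) = 1/15 ≈ 0.066667)
B = -11/15 (B = -11*1/15 = -11/15 ≈ -0.73333)
s(W) = 1/(-11/15 + W) (s(W) = 1/(W - 11/15) = 1/(-11/15 + W))
(-194260 + 102447)/(-387204) + 392607/s(-377) = (-194260 + 102447)/(-387204) + 392607/((15/(-11 + 15*(-377)))) = -91813*(-1/387204) + 392607/((15/(-11 - 5655))) = 91813/387204 + 392607/((15/(-5666))) = 91813/387204 + 392607/((15*(-1/5666))) = 91813/387204 + 392607/(-15/5666) = 91813/387204 + 392607*(-5666/15) = 91813/387204 - 741503754/5 = -287113219104751/1936020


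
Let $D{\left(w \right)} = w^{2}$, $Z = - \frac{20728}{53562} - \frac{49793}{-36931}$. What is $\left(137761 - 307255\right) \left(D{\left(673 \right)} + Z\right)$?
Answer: $- \frac{25309407678599492864}{329683037} \approx -7.6769 \cdot 10^{10}$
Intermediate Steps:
$Z = \frac{950753449}{989049111}$ ($Z = \left(-20728\right) \frac{1}{53562} - - \frac{49793}{36931} = - \frac{10364}{26781} + \frac{49793}{36931} = \frac{950753449}{989049111} \approx 0.96128$)
$\left(137761 - 307255\right) \left(D{\left(673 \right)} + Z\right) = \left(137761 - 307255\right) \left(673^{2} + \frac{950753449}{989049111}\right) = - 169494 \left(452929 + \frac{950753449}{989049111}\right) = \left(-169494\right) \frac{447969975549568}{989049111} = - \frac{25309407678599492864}{329683037}$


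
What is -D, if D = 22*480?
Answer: -10560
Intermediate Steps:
D = 10560
-D = -1*10560 = -10560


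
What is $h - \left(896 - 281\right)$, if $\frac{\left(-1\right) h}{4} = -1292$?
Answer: $4553$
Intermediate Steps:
$h = 5168$ ($h = \left(-4\right) \left(-1292\right) = 5168$)
$h - \left(896 - 281\right) = 5168 - \left(896 - 281\right) = 5168 - 615 = 4553$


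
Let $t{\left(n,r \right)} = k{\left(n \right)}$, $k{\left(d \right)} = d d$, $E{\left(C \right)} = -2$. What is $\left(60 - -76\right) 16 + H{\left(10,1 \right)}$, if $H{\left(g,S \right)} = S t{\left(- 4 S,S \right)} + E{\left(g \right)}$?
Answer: $2190$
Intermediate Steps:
$k{\left(d \right)} = d^{2}$
$t{\left(n,r \right)} = n^{2}$
$H{\left(g,S \right)} = -2 + 16 S^{3}$ ($H{\left(g,S \right)} = S \left(- 4 S\right)^{2} - 2 = S 16 S^{2} - 2 = 16 S^{3} - 2 = -2 + 16 S^{3}$)
$\left(60 - -76\right) 16 + H{\left(10,1 \right)} = \left(60 - -76\right) 16 - \left(2 - 16 \cdot 1^{3}\right) = \left(60 + 76\right) 16 + \left(-2 + 16 \cdot 1\right) = 136 \cdot 16 + \left(-2 + 16\right) = 2176 + 14 = 2190$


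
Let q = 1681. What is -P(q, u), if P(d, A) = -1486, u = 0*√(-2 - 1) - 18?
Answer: 1486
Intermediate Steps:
u = -18 (u = 0*√(-3) - 18 = 0*(I*√3) - 18 = 0 - 18 = -18)
-P(q, u) = -1*(-1486) = 1486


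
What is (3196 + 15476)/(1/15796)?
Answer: 294942912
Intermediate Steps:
(3196 + 15476)/(1/15796) = 18672/(1/15796) = 18672*15796 = 294942912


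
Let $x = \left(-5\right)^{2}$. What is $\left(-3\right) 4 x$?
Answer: $-300$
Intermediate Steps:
$x = 25$
$\left(-3\right) 4 x = \left(-3\right) 4 \cdot 25 = \left(-12\right) 25 = -300$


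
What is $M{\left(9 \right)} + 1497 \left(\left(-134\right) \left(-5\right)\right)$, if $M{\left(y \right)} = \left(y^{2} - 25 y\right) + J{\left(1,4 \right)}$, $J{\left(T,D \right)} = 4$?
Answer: $1002850$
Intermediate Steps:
$M{\left(y \right)} = 4 + y^{2} - 25 y$ ($M{\left(y \right)} = \left(y^{2} - 25 y\right) + 4 = 4 + y^{2} - 25 y$)
$M{\left(9 \right)} + 1497 \left(\left(-134\right) \left(-5\right)\right) = \left(4 + 9^{2} - 225\right) + 1497 \left(\left(-134\right) \left(-5\right)\right) = \left(4 + 81 - 225\right) + 1497 \cdot 670 = -140 + 1002990 = 1002850$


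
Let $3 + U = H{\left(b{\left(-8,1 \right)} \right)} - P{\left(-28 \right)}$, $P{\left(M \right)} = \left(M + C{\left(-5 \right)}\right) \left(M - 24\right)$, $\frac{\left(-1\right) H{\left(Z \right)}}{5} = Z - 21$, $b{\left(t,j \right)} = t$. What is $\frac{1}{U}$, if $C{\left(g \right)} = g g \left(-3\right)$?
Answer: $- \frac{1}{5214} \approx -0.00019179$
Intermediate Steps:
$C{\left(g \right)} = - 3 g^{2}$ ($C{\left(g \right)} = g^{2} \left(-3\right) = - 3 g^{2}$)
$H{\left(Z \right)} = 105 - 5 Z$ ($H{\left(Z \right)} = - 5 \left(Z - 21\right) = - 5 \left(-21 + Z\right) = 105 - 5 Z$)
$P{\left(M \right)} = \left(-75 + M\right) \left(-24 + M\right)$ ($P{\left(M \right)} = \left(M - 3 \left(-5\right)^{2}\right) \left(M - 24\right) = \left(M - 75\right) \left(-24 + M\right) = \left(-75 + M\right) \left(-24 + M\right)$)
$U = -5214$ ($U = -3 + \left(\left(105 - -40\right) - \left(1800 + \left(-28\right)^{2} - -2772\right)\right) = -3 + \left(\left(105 + 40\right) - \left(1800 + 784 + 2772\right)\right) = -3 + \left(145 - 5356\right) = -3 - 5211 = -5214$)
$\frac{1}{U} = \frac{1}{-5214} = - \frac{1}{5214}$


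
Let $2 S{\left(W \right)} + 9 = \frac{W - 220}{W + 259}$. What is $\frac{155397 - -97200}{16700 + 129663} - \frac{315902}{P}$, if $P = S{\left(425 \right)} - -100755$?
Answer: $- \frac{28436687854035}{20172756954707} \approx -1.4097$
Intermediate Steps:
$S{\left(W \right)} = - \frac{9}{2} + \frac{-220 + W}{2 \left(259 + W\right)}$ ($S{\left(W \right)} = - \frac{9}{2} + \frac{\left(W - 220\right) \frac{1}{W + 259}}{2} = - \frac{9}{2} + \frac{\left(-220 + W\right) \frac{1}{259 + W}}{2} = - \frac{9}{2} + \frac{\frac{1}{259 + W} \left(-220 + W\right)}{2} = - \frac{9}{2} + \frac{-220 + W}{2 \left(259 + W\right)}$)
$P = \frac{137826889}{1368}$ ($P = \frac{-2551 - 3400}{2 \left(259 + 425\right)} - -100755 = \frac{-2551 - 3400}{2 \cdot 684} + 100755 = \frac{1}{2} \cdot \frac{1}{684} \left(-5951\right) + 100755 = - \frac{5951}{1368} + 100755 = \frac{137826889}{1368} \approx 1.0075 \cdot 10^{5}$)
$\frac{155397 - -97200}{16700 + 129663} - \frac{315902}{P} = \frac{155397 - -97200}{16700 + 129663} - \frac{315902}{\frac{137826889}{1368}} = \frac{155397 + 97200}{146363} - \frac{432153936}{137826889} = 252597 \cdot \frac{1}{146363} - \frac{432153936}{137826889} = \frac{252597}{146363} - \frac{432153936}{137826889} = - \frac{28436687854035}{20172756954707}$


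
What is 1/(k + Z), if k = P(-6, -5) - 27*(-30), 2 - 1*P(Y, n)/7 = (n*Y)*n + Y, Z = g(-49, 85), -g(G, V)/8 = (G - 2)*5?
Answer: 1/3956 ≈ 0.00025278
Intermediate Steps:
g(G, V) = 80 - 40*G (g(G, V) = -8*(G - 2)*5 = -8*(-2 + G)*5 = -8*(-10 + 5*G) = 80 - 40*G)
Z = 2040 (Z = 80 - 40*(-49) = 80 + 1960 = 2040)
P(Y, n) = 14 - 7*Y - 7*Y*n**2 (P(Y, n) = 14 - 7*((n*Y)*n + Y) = 14 - 7*((Y*n)*n + Y) = 14 - 7*(Y*n**2 + Y) = 14 - 7*(Y + Y*n**2) = 14 + (-7*Y - 7*Y*n**2) = 14 - 7*Y - 7*Y*n**2)
k = 1916 (k = (14 - 7*(-6) - 7*(-6)*(-5)**2) - 27*(-30) = (14 + 42 - 7*(-6)*25) + 810 = (14 + 42 + 1050) + 810 = 1106 + 810 = 1916)
1/(k + Z) = 1/(1916 + 2040) = 1/3956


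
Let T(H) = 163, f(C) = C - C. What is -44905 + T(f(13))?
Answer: -44742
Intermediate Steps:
f(C) = 0
-44905 + T(f(13)) = -44905 + 163 = -44742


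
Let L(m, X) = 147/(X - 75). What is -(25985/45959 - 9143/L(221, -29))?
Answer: -43704946043/6755973 ≈ -6469.1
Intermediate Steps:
L(m, X) = 147/(-75 + X)
-(25985/45959 - 9143/L(221, -29)) = -(25985/45959 - 9143/(147/(-75 - 29))) = -(25985*(1/45959) - 9143/(147/(-104))) = -(25985/45959 - 9143/(147*(-1/104))) = -(25985/45959 - 9143/(-147/104)) = -(25985/45959 - 9143*(-104/147)) = -(25985/45959 + 950872/147) = -1*43704946043/6755973 = -43704946043/6755973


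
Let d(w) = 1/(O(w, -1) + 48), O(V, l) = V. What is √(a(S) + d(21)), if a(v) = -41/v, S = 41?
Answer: 2*I*√1173/69 ≈ 0.99273*I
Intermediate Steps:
d(w) = 1/(48 + w) (d(w) = 1/(w + 48) = 1/(48 + w))
√(a(S) + d(21)) = √(-41/41 + 1/(48 + 21)) = √(-41*1/41 + 1/69) = √(-1 + 1/69) = √(-68/69) = 2*I*√1173/69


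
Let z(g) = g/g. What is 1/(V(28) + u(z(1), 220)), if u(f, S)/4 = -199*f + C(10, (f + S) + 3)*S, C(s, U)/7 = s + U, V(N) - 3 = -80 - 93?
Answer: 1/1440474 ≈ 6.9422e-7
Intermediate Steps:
z(g) = 1
V(N) = -170 (V(N) = 3 + (-80 - 93) = 3 - 173 = -170)
C(s, U) = 7*U + 7*s (C(s, U) = 7*(s + U) = 7*(U + s) = 7*U + 7*s)
u(f, S) = -796*f + 4*S*(91 + 7*S + 7*f) (u(f, S) = 4*(-199*f + (7*((f + S) + 3) + 7*10)*S) = 4*(-199*f + (7*((S + f) + 3) + 70)*S) = 4*(-199*f + (7*(3 + S + f) + 70)*S) = 4*(-199*f + ((21 + 7*S + 7*f) + 70)*S) = 4*(-199*f + (91 + 7*S + 7*f)*S) = 4*(-199*f + S*(91 + 7*S + 7*f)) = -796*f + 4*S*(91 + 7*S + 7*f))
1/(V(28) + u(z(1), 220)) = 1/(-170 + (-796*1 + 28*220*(13 + 220 + 1))) = 1/(-170 + (-796 + 28*220*234)) = 1/(-170 + (-796 + 1441440)) = 1/(-170 + 1440644) = 1/1440474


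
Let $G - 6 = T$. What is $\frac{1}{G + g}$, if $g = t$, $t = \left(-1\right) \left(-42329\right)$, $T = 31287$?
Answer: $\frac{1}{73622} \approx 1.3583 \cdot 10^{-5}$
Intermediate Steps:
$t = 42329$
$g = 42329$
$G = 31293$ ($G = 6 + 31287 = 31293$)
$\frac{1}{G + g} = \frac{1}{31293 + 42329} = \frac{1}{73622}$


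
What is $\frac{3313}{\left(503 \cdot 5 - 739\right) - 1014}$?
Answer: $\frac{3313}{762} \approx 4.3478$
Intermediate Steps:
$\frac{3313}{\left(503 \cdot 5 - 739\right) - 1014} = \frac{3313}{\left(2515 - 739\right) - 1014} = \frac{3313}{1776 - 1014} = \frac{3313}{762}$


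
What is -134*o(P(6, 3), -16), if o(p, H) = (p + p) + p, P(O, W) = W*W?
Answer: -3618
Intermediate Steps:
P(O, W) = W²
o(p, H) = 3*p (o(p, H) = 2*p + p = 3*p)
-134*o(P(6, 3), -16) = -402*3² = -402*9 = -134*27 = -3618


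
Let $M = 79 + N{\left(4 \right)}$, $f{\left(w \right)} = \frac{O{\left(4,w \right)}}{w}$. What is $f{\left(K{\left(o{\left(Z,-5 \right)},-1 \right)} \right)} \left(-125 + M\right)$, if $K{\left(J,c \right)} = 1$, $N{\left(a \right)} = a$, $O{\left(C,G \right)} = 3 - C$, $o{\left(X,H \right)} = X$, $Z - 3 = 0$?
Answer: $42$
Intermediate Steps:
$Z = 3$ ($Z = 3 + 0 = 3$)
$f{\left(w \right)} = - \frac{1}{w}$ ($f{\left(w \right)} = \frac{3 - 4}{w} = - \frac{1}{w}$)
$M = 83$ ($M = 79 + 4 = 83$)
$f{\left(K{\left(o{\left(Z,-5 \right)},-1 \right)} \right)} \left(-125 + M\right) = - 1^{-1} \left(-125 + 83\right) = \left(-1\right) 1 \left(-42\right) = \left(-1\right) \left(-42\right) = 42$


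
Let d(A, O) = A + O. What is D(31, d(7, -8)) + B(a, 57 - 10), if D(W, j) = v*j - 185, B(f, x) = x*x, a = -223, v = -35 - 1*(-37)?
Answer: 2022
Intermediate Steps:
v = 2 (v = -35 + 37 = 2)
B(f, x) = x²
D(W, j) = -185 + 2*j (D(W, j) = 2*j - 185 = -185 + 2*j)
D(31, d(7, -8)) + B(a, 57 - 10) = (-185 + 2*(7 - 8)) + (57 - 10)² = (-185 + 2*(-1)) + 47² = (-185 - 2) + 2209 = -187 + 2209 = 2022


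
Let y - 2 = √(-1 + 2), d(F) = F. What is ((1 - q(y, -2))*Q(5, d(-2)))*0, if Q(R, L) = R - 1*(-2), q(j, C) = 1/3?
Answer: 0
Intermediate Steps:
y = 3 (y = 2 + √(-1 + 2) = 2 + √1 = 2 + 1 = 3)
q(j, C) = ⅓
Q(R, L) = 2 + R (Q(R, L) = R + 2 = 2 + R)
((1 - q(y, -2))*Q(5, d(-2)))*0 = ((1 - 1*⅓)*(2 + 5))*0 = ((1 - ⅓)*7)*0 = ((⅔)*7)*0 = (14/3)*0 = 0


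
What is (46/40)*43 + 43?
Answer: 1849/20 ≈ 92.450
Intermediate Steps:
(46/40)*43 + 43 = (46*(1/40))*43 + 43 = (23/20)*43 + 43 = 989/20 + 43 = 1849/20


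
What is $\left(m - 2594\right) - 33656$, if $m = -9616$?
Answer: $-45866$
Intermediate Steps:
$\left(m - 2594\right) - 33656 = \left(-9616 - 2594\right) - 33656 = -12210 - 33656 = -45866$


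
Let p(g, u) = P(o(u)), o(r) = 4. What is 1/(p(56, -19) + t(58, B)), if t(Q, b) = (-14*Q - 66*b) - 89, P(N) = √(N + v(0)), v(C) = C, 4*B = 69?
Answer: -2/4075 ≈ -0.00049080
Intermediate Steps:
B = 69/4 (B = (¼)*69 = 69/4 ≈ 17.250)
P(N) = √N (P(N) = √(N + 0) = √N)
t(Q, b) = -89 - 66*b - 14*Q (t(Q, b) = (-66*b - 14*Q) - 89 = -89 - 66*b - 14*Q)
p(g, u) = 2 (p(g, u) = √4 = 2)
1/(p(56, -19) + t(58, B)) = 1/(2 + (-89 - 66*69/4 - 14*58)) = 1/(2 + (-89 - 2277/2 - 812)) = 1/(2 - 4079/2) = 1/(-4075/2) = -2/4075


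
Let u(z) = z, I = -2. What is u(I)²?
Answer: 4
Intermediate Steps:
u(I)² = (-2)² = 4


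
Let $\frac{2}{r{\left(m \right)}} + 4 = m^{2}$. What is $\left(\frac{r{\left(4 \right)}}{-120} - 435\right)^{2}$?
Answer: $\frac{98094866401}{518400} \approx 1.8923 \cdot 10^{5}$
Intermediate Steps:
$r{\left(m \right)} = \frac{2}{-4 + m^{2}}$
$\left(\frac{r{\left(4 \right)}}{-120} - 435\right)^{2} = \left(\frac{2 \frac{1}{-4 + 4^{2}}}{-120} - 435\right)^{2} = \left(\frac{2}{-4 + 16} \left(- \frac{1}{120}\right) - 435\right)^{2} = \left(\frac{2}{12} \left(- \frac{1}{120}\right) - 435\right)^{2} = \left(2 \cdot \frac{1}{12} \left(- \frac{1}{120}\right) - 435\right)^{2} = \left(\frac{1}{6} \left(- \frac{1}{120}\right) - 435\right)^{2} = \left(- \frac{1}{720} - 435\right)^{2} = \left(- \frac{313201}{720}\right)^{2} = \frac{98094866401}{518400}$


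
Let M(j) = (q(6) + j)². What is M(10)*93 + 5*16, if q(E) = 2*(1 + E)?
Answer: 53648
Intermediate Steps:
q(E) = 2 + 2*E
M(j) = (14 + j)² (M(j) = ((2 + 2*6) + j)² = ((2 + 12) + j)² = (14 + j)²)
M(10)*93 + 5*16 = (14 + 10)²*93 + 5*16 = 24²*93 + 80 = 576*93 + 80 = 53568 + 80 = 53648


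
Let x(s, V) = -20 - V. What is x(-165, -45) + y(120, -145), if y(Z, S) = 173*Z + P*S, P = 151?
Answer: -1110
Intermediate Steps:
y(Z, S) = 151*S + 173*Z (y(Z, S) = 173*Z + 151*S = 151*S + 173*Z)
x(-165, -45) + y(120, -145) = (-20 - 1*(-45)) + (151*(-145) + 173*120) = (-20 + 45) + (-21895 + 20760) = 25 - 1135 = -1110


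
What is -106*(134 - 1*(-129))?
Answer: -27878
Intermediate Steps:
-106*(134 - 1*(-129)) = -106*(134 + 129) = -106*263 = -27878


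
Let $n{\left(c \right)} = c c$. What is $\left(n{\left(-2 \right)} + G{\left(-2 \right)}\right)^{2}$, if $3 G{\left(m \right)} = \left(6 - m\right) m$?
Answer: $\frac{16}{9} \approx 1.7778$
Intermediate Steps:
$n{\left(c \right)} = c^{2}$
$G{\left(m \right)} = \frac{m \left(6 - m\right)}{3}$ ($G{\left(m \right)} = \frac{\left(6 - m\right) m}{3} = \frac{m \left(6 - m\right)}{3}$)
$\left(n{\left(-2 \right)} + G{\left(-2 \right)}\right)^{2} = \left(\left(-2\right)^{2} + \frac{1}{3} \left(-2\right) \left(6 - -2\right)\right)^{2} = \left(4 + \frac{1}{3} \left(-2\right) \left(6 + 2\right)\right)^{2} = \left(4 + \frac{1}{3} \left(-2\right) 8\right)^{2} = \left(4 - \frac{16}{3}\right)^{2} = \left(- \frac{4}{3}\right)^{2} = \frac{16}{9}$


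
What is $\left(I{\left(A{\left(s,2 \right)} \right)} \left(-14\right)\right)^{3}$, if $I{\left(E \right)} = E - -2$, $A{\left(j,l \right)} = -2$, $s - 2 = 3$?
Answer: $0$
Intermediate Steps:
$s = 5$ ($s = 2 + 3 = 5$)
$I{\left(E \right)} = 2 + E$ ($I{\left(E \right)} = E + 2 = 2 + E$)
$\left(I{\left(A{\left(s,2 \right)} \right)} \left(-14\right)\right)^{3} = \left(\left(2 - 2\right) \left(-14\right)\right)^{3} = \left(0 \left(-14\right)\right)^{3} = 0^{3} = 0$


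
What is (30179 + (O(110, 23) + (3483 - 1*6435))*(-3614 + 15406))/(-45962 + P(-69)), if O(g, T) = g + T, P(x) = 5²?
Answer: 33211469/45937 ≈ 722.98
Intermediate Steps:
P(x) = 25
O(g, T) = T + g
(30179 + (O(110, 23) + (3483 - 1*6435))*(-3614 + 15406))/(-45962 + P(-69)) = (30179 + ((23 + 110) + (3483 - 1*6435))*(-3614 + 15406))/(-45962 + 25) = (30179 + (133 + (3483 - 6435))*11792)/(-45937) = (30179 + (133 - 2952)*11792)*(-1/45937) = (30179 - 2819*11792)*(-1/45937) = (30179 - 33241648)*(-1/45937) = -33211469*(-1/45937) = 33211469/45937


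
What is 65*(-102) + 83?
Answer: -6547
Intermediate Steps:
65*(-102) + 83 = -6630 + 83 = -6547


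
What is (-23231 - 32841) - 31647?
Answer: -87719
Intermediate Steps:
(-23231 - 32841) - 31647 = -56072 - 31647 = -87719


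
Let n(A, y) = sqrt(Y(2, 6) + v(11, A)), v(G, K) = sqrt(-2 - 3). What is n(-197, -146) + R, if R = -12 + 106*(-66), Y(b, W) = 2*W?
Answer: -7008 + sqrt(12 + I*sqrt(5)) ≈ -7004.5 + 0.32137*I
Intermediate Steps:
v(G, K) = I*sqrt(5) (v(G, K) = sqrt(-5) = I*sqrt(5))
n(A, y) = sqrt(12 + I*sqrt(5)) (n(A, y) = sqrt(2*6 + I*sqrt(5)) = sqrt(12 + I*sqrt(5)))
R = -7008 (R = -12 - 6996 = -7008)
n(-197, -146) + R = sqrt(12 + I*sqrt(5)) - 7008 = -7008 + sqrt(12 + I*sqrt(5))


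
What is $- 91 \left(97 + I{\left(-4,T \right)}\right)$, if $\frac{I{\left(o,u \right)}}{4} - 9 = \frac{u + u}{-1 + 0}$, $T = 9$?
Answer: $-5551$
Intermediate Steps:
$I{\left(o,u \right)} = 36 - 8 u$ ($I{\left(o,u \right)} = 36 + 4 \frac{u + u}{-1 + 0} = 36 + 4 \frac{2 u}{-1} = 36 + 4 \cdot 2 u \left(-1\right) = 36 + 4 \left(- 2 u\right) = 36 - 8 u$)
$- 91 \left(97 + I{\left(-4,T \right)}\right) = - 91 \left(97 + \left(36 - 72\right)\right) = - 91 \left(97 - 36\right) = \left(-91\right) 61 = -5551$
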